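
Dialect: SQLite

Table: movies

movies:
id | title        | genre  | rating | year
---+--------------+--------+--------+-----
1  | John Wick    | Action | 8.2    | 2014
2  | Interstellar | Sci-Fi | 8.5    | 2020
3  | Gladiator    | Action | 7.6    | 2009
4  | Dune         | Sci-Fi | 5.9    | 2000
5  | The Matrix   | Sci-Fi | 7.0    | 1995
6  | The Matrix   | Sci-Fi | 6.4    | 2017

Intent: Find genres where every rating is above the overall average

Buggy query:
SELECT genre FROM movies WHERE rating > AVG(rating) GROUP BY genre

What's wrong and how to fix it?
Bug: WHERE evaluates per row before aggregation, so AVG() is unavailable

Fix: Compute the overall average in a scalar subquery and compare each group's MIN against it in HAVING

Corrected query:
SELECT genre FROM movies GROUP BY genre HAVING MIN(rating) > (SELECT AVG(rating) FROM movies)

Result:
genre 
------
Action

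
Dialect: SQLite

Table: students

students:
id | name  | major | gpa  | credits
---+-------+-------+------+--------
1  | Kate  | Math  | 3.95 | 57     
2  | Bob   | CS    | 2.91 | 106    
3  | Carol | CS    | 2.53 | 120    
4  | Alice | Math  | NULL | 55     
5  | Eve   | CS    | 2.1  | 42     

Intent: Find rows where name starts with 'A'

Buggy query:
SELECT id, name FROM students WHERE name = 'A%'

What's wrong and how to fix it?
Bug: Wildcards only work with LIKE; '=' treats '%' as a literal character

Fix: Replace '=' with LIKE so 'A%' is treated as a pattern

Corrected query:
SELECT id, name FROM students WHERE name LIKE 'A%'

Result:
id | name 
---+------
4  | Alice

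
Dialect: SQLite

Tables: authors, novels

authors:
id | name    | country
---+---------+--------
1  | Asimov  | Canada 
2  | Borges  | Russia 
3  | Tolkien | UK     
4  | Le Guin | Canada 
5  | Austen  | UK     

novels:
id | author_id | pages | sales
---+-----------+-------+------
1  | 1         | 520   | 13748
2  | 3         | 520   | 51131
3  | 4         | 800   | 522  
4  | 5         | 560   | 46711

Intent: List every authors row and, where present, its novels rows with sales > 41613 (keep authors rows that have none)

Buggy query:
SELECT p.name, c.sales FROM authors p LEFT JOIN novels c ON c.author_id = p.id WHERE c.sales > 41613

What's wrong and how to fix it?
Bug: A WHERE condition on the right-hand table after LEFT JOIN drops unmatched parents

Fix: Put 'c.sales > 41613' in the JOIN's ON clause instead of WHERE

Corrected query:
SELECT p.name, c.sales FROM authors p LEFT JOIN novels c ON c.author_id = p.id AND c.sales > 41613

Result:
name    | sales
--------+------
Asimov  | NULL 
Borges  | NULL 
Tolkien | 51131
Le Guin | NULL 
Austen  | 46711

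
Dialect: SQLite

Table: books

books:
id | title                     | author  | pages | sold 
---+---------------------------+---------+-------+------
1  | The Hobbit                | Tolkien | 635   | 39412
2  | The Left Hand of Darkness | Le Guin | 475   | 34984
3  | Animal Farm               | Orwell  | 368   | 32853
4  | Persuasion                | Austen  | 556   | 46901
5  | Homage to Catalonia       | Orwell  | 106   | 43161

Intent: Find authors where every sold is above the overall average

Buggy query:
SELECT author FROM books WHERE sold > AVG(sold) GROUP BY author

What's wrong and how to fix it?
Bug: WHERE evaluates per row before aggregation, so AVG() is unavailable

Fix: Compute the overall average in a scalar subquery and compare each group's MIN against it in HAVING

Corrected query:
SELECT author FROM books GROUP BY author HAVING MIN(sold) > (SELECT AVG(sold) FROM books)

Result:
author
------
Austen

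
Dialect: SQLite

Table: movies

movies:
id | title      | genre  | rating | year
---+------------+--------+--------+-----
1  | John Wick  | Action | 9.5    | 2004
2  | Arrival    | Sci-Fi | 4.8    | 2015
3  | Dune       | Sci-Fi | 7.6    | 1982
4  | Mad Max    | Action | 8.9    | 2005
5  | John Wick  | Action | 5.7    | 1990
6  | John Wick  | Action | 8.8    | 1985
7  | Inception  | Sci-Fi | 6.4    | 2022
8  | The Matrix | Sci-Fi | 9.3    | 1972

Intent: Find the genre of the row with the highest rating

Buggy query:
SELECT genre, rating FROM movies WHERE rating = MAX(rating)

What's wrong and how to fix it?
Bug: WHERE is evaluated per row; an aggregate over the whole table isn't defined there

Fix: Wrap MAX in a scalar subquery so WHERE compares against a single value

Corrected query:
SELECT genre, rating FROM movies WHERE rating = (SELECT MAX(rating) FROM movies)

Result:
genre  | rating
-------+-------
Action | 9.5   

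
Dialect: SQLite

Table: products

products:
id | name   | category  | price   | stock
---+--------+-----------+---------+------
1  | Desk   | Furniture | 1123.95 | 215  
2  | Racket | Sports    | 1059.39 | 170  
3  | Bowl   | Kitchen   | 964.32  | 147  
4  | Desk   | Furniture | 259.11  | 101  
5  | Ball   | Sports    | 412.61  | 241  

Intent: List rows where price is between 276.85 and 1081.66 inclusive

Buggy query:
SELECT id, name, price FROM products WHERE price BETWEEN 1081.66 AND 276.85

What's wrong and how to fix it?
Bug: BETWEEN expects the lower bound first; with 1081.66 AND 276.85 the range is empty

Fix: Swap the bounds so the smaller value comes first

Corrected query:
SELECT id, name, price FROM products WHERE price BETWEEN 276.85 AND 1081.66

Result:
id | name   | price  
---+--------+--------
2  | Racket | 1059.39
3  | Bowl   | 964.32 
5  | Ball   | 412.61 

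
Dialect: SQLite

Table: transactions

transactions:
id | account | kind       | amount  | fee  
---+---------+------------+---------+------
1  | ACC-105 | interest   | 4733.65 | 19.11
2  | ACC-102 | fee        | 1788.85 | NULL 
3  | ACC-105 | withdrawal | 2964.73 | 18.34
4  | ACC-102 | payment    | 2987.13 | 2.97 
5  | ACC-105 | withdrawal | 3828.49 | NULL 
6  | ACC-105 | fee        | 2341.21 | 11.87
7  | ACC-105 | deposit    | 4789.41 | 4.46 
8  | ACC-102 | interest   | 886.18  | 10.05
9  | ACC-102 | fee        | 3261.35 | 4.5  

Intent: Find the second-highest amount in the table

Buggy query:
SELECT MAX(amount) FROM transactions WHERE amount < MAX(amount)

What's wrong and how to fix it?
Bug: MAX(amount) on the right of the comparison is an aggregate-in-WHERE error

Fix: Compute the overall MAX in a subquery, then take MAX of rows below it

Corrected query:
SELECT MAX(amount) FROM transactions WHERE amount < (SELECT MAX(amount) FROM transactions)

Result:
MAX(amount)
-----------
4733.65    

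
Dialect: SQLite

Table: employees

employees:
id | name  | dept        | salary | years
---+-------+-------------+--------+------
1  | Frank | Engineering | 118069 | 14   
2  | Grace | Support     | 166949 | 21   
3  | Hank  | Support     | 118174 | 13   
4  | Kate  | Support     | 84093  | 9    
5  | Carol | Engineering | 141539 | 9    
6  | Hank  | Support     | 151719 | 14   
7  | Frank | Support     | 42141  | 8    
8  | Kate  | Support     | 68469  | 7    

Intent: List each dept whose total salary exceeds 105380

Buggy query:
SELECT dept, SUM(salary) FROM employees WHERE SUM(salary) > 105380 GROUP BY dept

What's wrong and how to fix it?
Bug: SUM(salary) is an aggregate, but WHERE filters rows before aggregation

Fix: Use HAVING (which filters groups after aggregation) instead of WHERE

Corrected query:
SELECT dept, SUM(salary) FROM employees GROUP BY dept HAVING SUM(salary) > 105380

Result:
dept        | SUM(salary)
------------+------------
Engineering | 259608     
Support     | 631545     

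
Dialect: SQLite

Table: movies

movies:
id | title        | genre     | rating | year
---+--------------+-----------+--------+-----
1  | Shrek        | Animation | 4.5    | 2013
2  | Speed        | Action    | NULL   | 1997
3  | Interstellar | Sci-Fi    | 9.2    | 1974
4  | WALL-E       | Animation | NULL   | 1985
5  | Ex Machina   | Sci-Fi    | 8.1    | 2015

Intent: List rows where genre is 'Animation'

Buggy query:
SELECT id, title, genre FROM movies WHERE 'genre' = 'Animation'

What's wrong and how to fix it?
Bug: 'genre' in single quotes is a string literal, not the column; the comparison is literal-vs-literal and never true

Fix: Remove the quotes around the column name (or use double quotes for an identifier)

Corrected query:
SELECT id, title, genre FROM movies WHERE genre = 'Animation'

Result:
id | title  | genre    
---+--------+----------
1  | Shrek  | Animation
4  | WALL-E | Animation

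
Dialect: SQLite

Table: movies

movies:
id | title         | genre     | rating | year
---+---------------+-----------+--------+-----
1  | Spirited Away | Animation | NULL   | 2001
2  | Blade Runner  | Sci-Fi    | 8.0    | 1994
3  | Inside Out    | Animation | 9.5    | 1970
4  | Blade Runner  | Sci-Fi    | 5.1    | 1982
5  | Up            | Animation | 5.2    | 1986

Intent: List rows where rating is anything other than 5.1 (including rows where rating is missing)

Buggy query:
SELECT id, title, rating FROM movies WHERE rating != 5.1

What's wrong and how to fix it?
Bug: 'rating != 5.1' is unknown when rating is NULL, so NULL rows are silently excluded

Fix: Handle NULL separately with IS NULL alongside the inequality

Corrected query:
SELECT id, title, rating FROM movies WHERE rating != 5.1 OR rating IS NULL

Result:
id | title         | rating
---+---------------+-------
1  | Spirited Away | NULL  
2  | Blade Runner  | 8     
3  | Inside Out    | 9.5   
5  | Up            | 5.2   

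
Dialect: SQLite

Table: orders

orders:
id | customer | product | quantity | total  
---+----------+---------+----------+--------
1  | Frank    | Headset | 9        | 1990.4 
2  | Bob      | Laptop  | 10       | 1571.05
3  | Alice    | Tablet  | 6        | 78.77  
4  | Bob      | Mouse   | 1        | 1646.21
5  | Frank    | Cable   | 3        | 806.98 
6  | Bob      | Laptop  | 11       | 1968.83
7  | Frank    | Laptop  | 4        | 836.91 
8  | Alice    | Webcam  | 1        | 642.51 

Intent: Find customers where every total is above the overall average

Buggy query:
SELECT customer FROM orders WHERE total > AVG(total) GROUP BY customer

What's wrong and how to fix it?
Bug: WHERE evaluates per row before aggregation, so AVG() is unavailable

Fix: Compute the overall average in a scalar subquery and compare each group's MIN against it in HAVING

Corrected query:
SELECT customer FROM orders GROUP BY customer HAVING MIN(total) > (SELECT AVG(total) FROM orders)

Result:
customer
--------
Bob     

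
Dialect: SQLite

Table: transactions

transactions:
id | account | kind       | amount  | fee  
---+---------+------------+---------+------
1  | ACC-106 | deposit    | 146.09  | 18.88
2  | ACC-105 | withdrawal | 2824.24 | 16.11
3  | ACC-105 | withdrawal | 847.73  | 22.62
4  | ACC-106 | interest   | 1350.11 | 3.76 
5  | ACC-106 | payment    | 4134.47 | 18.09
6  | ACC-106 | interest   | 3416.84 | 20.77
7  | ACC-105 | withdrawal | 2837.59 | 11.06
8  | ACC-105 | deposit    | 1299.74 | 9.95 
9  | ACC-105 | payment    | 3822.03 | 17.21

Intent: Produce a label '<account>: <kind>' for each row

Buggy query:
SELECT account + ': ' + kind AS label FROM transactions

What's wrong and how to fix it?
Bug: '+' is numeric addition; on text columns SQLite converts them to 0 instead of concatenating

Fix: Replace + with || to concatenate text

Corrected query:
SELECT account || ': ' || kind AS label FROM transactions

Result:
label              
-------------------
ACC-106: deposit   
ACC-105: withdrawal
ACC-105: withdrawal
ACC-106: interest  
ACC-106: payment   
ACC-106: interest  
ACC-105: withdrawal
ACC-105: deposit   
ACC-105: payment   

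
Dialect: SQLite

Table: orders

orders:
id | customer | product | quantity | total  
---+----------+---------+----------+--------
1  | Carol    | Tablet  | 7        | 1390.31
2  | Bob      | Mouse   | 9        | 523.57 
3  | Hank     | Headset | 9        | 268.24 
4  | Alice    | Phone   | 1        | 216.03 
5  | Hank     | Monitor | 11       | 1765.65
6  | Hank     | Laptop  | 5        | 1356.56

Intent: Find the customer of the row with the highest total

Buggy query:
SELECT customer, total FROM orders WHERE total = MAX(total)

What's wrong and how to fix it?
Bug: MAX(total) is an aggregate and cannot be used directly in WHERE

Fix: Use a subquery: WHERE total = (SELECT MAX(total) FROM orders)

Corrected query:
SELECT customer, total FROM orders WHERE total = (SELECT MAX(total) FROM orders)

Result:
customer | total  
---------+--------
Hank     | 1765.65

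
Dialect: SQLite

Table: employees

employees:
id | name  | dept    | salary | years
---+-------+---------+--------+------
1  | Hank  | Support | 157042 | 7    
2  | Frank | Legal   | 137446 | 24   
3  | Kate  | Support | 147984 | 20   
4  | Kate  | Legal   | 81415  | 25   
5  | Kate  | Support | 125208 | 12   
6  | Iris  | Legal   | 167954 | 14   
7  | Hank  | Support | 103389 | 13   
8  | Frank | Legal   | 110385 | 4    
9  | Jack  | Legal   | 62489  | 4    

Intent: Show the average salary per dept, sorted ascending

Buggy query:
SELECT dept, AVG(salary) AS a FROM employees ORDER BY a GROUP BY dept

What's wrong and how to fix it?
Bug: GROUP BY must precede ORDER BY

Fix: Move ORDER BY to the end, after GROUP BY

Corrected query:
SELECT dept, AVG(salary) AS a FROM employees GROUP BY dept ORDER BY a

Result:
dept    | a        
--------+----------
Legal   | 111937.8 
Support | 133405.75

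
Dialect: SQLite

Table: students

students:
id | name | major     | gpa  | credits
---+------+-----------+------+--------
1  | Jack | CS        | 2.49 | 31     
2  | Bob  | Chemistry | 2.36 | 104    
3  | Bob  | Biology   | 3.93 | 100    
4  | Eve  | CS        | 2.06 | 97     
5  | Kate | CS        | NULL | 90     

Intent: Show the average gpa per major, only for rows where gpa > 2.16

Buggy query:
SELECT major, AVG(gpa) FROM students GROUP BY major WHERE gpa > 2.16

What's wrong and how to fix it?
Bug: Row-level WHERE must come before GROUP BY in the clause order

Fix: Move the WHERE clause before GROUP BY

Corrected query:
SELECT major, AVG(gpa) FROM students WHERE gpa > 2.16 GROUP BY major

Result:
major     | AVG(gpa)
----------+---------
Biology   | 3.93    
CS        | 2.49    
Chemistry | 2.36    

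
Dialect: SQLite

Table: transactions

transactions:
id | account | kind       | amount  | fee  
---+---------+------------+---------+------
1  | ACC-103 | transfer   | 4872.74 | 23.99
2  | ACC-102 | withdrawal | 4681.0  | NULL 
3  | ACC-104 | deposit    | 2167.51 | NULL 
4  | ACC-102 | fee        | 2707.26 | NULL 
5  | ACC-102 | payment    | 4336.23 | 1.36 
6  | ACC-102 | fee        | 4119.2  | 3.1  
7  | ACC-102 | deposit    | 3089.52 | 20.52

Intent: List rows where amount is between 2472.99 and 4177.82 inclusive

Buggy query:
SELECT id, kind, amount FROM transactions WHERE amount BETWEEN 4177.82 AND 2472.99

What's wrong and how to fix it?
Bug: BETWEEN expects the lower bound first; with 4177.82 AND 2472.99 the range is empty

Fix: Write BETWEEN 2472.99 AND 4177.82

Corrected query:
SELECT id, kind, amount FROM transactions WHERE amount BETWEEN 2472.99 AND 4177.82

Result:
id | kind    | amount 
---+---------+--------
4  | fee     | 2707.26
6  | fee     | 4119.2 
7  | deposit | 3089.52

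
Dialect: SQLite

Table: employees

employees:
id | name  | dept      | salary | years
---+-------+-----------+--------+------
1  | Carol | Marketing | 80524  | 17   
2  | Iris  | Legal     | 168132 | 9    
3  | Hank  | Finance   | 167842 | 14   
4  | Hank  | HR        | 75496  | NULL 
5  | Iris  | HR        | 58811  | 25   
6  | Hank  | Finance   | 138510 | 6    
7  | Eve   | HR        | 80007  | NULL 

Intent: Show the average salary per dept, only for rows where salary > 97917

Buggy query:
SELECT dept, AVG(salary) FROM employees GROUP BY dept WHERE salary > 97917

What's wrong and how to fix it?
Bug: WHERE cannot follow GROUP BY

Fix: Place WHERE between FROM and GROUP BY

Corrected query:
SELECT dept, AVG(salary) FROM employees WHERE salary > 97917 GROUP BY dept

Result:
dept    | AVG(salary)
--------+------------
Finance | 153176     
Legal   | 168132     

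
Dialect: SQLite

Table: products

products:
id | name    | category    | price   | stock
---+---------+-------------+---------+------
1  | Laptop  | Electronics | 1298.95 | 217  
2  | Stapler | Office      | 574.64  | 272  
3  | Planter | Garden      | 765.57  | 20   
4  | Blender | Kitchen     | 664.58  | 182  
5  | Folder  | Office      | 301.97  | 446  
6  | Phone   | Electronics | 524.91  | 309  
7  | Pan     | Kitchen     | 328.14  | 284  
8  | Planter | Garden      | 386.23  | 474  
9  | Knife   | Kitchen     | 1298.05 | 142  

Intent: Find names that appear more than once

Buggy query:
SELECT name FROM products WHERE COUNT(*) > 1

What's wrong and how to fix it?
Bug: COUNT(*) is an aggregate and cannot be used in WHERE

Fix: Group first, then use HAVING for the count condition

Corrected query:
SELECT name FROM products GROUP BY name HAVING COUNT(*) > 1

Result:
name   
-------
Planter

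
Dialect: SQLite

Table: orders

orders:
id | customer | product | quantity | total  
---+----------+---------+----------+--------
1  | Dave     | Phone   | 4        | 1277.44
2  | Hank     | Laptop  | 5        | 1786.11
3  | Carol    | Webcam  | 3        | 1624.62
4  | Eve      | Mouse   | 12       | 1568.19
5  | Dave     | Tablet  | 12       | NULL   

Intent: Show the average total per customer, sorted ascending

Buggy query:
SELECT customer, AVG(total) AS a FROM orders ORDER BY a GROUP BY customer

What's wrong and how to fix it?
Bug: ORDER BY appears before GROUP BY; SQL clause order requires GROUP BY first

Fix: Move ORDER BY to the end, after GROUP BY

Corrected query:
SELECT customer, AVG(total) AS a FROM orders GROUP BY customer ORDER BY a

Result:
customer | a      
---------+--------
Dave     | 1277.44
Eve      | 1568.19
Carol    | 1624.62
Hank     | 1786.11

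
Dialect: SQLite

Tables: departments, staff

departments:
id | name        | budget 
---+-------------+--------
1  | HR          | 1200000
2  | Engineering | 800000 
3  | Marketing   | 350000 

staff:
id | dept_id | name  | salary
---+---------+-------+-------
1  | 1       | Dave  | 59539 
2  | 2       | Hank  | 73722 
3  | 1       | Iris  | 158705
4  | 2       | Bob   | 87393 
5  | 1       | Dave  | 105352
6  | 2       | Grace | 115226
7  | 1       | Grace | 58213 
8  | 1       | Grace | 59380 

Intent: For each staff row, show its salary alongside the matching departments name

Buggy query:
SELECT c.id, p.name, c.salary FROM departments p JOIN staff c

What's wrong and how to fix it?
Bug: JOIN with no ON clause produces a cartesian product; every staff row pairs with every departments row

Fix: Specify the join condition linking the foreign key to the parent id

Corrected query:
SELECT c.id, p.name, c.salary FROM departments p JOIN staff c ON c.dept_id = p.id

Result:
id | name        | salary
---+-------------+-------
1  | HR          | 59539 
2  | Engineering | 73722 
3  | HR          | 158705
4  | Engineering | 87393 
5  | HR          | 105352
6  | Engineering | 115226
7  | HR          | 58213 
8  | HR          | 59380 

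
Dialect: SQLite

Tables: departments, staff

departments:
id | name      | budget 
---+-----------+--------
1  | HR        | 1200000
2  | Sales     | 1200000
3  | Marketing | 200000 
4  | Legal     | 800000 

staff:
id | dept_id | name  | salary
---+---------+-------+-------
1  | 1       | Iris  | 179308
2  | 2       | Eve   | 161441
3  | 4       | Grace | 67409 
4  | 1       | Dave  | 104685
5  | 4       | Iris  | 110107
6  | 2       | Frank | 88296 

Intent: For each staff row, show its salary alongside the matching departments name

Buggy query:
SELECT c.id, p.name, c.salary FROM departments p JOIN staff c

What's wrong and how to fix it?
Bug: Missing join condition: each staff row is matched to all departments rows instead of just its own

Fix: Add ON c.dept_id = p.id to the JOIN

Corrected query:
SELECT c.id, p.name, c.salary FROM departments p JOIN staff c ON c.dept_id = p.id

Result:
id | name  | salary
---+-------+-------
1  | HR    | 179308
2  | Sales | 161441
3  | Legal | 67409 
4  | HR    | 104685
5  | Legal | 110107
6  | Sales | 88296 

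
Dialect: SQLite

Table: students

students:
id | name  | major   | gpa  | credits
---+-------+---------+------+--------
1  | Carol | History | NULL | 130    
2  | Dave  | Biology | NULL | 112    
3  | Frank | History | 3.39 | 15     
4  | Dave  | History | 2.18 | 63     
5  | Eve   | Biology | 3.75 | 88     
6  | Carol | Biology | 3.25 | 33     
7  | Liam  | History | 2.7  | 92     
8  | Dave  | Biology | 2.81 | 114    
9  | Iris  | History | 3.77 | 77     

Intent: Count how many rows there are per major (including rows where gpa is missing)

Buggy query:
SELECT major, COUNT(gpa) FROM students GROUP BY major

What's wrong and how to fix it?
Bug: COUNT(gpa) skips NULLs, so groups with missing gpa are undercounted

Fix: Use COUNT(*) to count all rows regardless of NULL

Corrected query:
SELECT major, COUNT(*) FROM students GROUP BY major

Result:
major   | COUNT(*)
--------+---------
Biology | 4       
History | 5       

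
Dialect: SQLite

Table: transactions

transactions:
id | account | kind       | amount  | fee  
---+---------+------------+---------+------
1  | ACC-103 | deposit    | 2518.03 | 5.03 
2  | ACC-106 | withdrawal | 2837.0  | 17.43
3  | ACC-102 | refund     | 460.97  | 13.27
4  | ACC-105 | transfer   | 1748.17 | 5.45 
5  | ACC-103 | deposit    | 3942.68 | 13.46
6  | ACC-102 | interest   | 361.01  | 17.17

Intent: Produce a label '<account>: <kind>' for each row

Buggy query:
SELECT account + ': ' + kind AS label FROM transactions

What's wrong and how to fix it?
Bug: SQLite uses || for string concatenation; + coerces text to numbers (yielding 0)

Fix: Replace + with || to concatenate text

Corrected query:
SELECT account || ': ' || kind AS label FROM transactions

Result:
label              
-------------------
ACC-103: deposit   
ACC-106: withdrawal
ACC-102: refund    
ACC-105: transfer  
ACC-103: deposit   
ACC-102: interest  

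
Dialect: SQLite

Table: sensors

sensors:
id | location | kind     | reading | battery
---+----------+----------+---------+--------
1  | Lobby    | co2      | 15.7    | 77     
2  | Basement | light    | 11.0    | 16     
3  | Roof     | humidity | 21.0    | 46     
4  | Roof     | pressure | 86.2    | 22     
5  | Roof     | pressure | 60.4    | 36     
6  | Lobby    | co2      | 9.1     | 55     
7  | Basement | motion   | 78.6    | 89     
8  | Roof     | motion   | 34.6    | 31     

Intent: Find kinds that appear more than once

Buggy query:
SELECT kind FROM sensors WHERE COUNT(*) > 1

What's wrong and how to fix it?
Bug: COUNT(*) is an aggregate and cannot be used in WHERE

Fix: Group first, then use HAVING for the count condition

Corrected query:
SELECT kind FROM sensors GROUP BY kind HAVING COUNT(*) > 1

Result:
kind    
--------
co2     
motion  
pressure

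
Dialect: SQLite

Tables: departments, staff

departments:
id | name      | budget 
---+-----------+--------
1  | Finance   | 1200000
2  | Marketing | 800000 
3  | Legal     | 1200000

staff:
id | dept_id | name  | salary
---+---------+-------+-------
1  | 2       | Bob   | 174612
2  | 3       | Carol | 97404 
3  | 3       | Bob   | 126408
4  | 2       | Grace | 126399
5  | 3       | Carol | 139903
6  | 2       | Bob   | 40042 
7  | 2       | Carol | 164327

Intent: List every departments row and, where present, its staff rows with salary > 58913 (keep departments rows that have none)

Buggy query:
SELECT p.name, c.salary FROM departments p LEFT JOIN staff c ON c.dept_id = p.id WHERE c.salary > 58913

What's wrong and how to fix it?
Bug: A WHERE condition on the right-hand table after LEFT JOIN drops unmatched parents

Fix: Move the right-table condition into the ON clause so unmatched parents are kept

Corrected query:
SELECT p.name, c.salary FROM departments p LEFT JOIN staff c ON c.dept_id = p.id AND c.salary > 58913

Result:
name      | salary
----------+-------
Finance   | NULL  
Marketing | 126399
Marketing | 164327
Marketing | 174612
Legal     | 97404 
Legal     | 126408
Legal     | 139903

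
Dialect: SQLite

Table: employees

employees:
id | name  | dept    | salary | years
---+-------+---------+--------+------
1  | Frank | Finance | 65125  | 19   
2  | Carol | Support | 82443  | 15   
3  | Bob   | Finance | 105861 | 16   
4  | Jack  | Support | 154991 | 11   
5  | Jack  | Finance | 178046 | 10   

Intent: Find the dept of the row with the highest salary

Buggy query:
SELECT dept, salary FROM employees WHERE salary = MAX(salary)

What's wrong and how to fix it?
Bug: MAX(salary) is an aggregate and cannot be used directly in WHERE

Fix: Wrap MAX in a scalar subquery so WHERE compares against a single value

Corrected query:
SELECT dept, salary FROM employees WHERE salary = (SELECT MAX(salary) FROM employees)

Result:
dept    | salary
--------+-------
Finance | 178046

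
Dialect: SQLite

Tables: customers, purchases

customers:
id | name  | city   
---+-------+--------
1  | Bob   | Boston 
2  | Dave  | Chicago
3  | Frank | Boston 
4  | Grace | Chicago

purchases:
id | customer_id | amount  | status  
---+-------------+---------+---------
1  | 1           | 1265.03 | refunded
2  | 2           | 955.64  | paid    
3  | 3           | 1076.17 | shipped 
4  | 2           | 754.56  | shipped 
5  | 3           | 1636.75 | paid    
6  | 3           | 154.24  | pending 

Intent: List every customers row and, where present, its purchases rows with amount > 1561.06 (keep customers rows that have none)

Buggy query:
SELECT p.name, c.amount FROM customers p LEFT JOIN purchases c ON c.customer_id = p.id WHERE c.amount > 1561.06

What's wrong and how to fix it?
Bug: A WHERE condition on the right-hand table after LEFT JOIN drops unmatched parents

Fix: Move the right-table condition into the ON clause so unmatched parents are kept

Corrected query:
SELECT p.name, c.amount FROM customers p LEFT JOIN purchases c ON c.customer_id = p.id AND c.amount > 1561.06

Result:
name  | amount 
------+--------
Bob   | NULL   
Dave  | NULL   
Frank | 1636.75
Grace | NULL   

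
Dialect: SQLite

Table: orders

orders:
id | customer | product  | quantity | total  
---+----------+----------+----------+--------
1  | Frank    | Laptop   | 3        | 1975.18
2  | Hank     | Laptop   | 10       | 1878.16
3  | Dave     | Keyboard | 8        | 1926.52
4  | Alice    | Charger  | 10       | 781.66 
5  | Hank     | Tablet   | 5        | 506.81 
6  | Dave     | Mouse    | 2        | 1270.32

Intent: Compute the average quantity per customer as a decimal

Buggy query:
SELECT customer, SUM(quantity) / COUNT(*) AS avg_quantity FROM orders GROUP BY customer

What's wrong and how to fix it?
Bug: SUM(quantity) and COUNT(*) are both integers; the division truncates the fractional part

Fix: Multiply by 1.0 (or CAST to REAL) to force floating-point division

Corrected query:
SELECT customer, SUM(quantity) * 1.0 / COUNT(*) AS avg_quantity FROM orders GROUP BY customer

Result:
customer | avg_quantity
---------+-------------
Alice    | 10          
Dave     | 5           
Frank    | 3           
Hank     | 7.5         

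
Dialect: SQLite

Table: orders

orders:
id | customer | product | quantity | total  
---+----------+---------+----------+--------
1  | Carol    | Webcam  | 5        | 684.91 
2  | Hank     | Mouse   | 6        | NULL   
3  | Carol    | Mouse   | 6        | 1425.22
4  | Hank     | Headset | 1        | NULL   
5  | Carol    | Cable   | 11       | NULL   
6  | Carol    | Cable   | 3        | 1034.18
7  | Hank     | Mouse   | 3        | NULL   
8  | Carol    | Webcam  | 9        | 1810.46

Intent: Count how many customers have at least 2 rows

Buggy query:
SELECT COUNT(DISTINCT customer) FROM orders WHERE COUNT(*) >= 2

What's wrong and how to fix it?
Bug: WHERE filters individual rows, not groups, so a group-level COUNT is invalid there

Fix: Use a subquery that GROUPs and filters with HAVING, then count its rows

Corrected query:
SELECT COUNT(*) FROM (SELECT customer FROM orders GROUP BY customer HAVING COUNT(*) >= 2)

Result:
COUNT(*)
--------
2       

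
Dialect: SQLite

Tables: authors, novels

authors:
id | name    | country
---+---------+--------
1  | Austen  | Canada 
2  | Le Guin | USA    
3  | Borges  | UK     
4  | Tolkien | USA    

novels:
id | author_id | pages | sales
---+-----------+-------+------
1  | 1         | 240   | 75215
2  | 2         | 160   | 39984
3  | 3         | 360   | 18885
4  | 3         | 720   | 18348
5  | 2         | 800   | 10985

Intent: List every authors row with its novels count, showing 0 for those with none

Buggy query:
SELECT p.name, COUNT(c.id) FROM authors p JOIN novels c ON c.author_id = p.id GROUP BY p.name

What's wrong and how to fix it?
Bug: An inner join excludes parents with zero children

Fix: Switch to LEFT JOIN to retain unmatched parent rows

Corrected query:
SELECT p.name, COUNT(c.id) FROM authors p LEFT JOIN novels c ON c.author_id = p.id GROUP BY p.name

Result:
name    | COUNT(c.id)
--------+------------
Austen  | 1          
Borges  | 2          
Le Guin | 2          
Tolkien | 0          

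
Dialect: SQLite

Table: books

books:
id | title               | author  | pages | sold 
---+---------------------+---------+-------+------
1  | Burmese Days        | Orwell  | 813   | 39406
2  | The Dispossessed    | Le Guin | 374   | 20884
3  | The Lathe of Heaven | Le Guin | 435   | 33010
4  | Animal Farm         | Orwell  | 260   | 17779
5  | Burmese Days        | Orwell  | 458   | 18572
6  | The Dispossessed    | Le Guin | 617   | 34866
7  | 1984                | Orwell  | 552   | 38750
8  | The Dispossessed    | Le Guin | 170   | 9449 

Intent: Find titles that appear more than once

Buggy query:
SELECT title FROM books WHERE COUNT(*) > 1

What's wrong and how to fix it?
Bug: WHERE can't reference COUNT(*); aggregates are computed after WHERE

Fix: GROUP BY title, then filter groups with HAVING COUNT(*) > 1

Corrected query:
SELECT title FROM books GROUP BY title HAVING COUNT(*) > 1

Result:
title           
----------------
Burmese Days    
The Dispossessed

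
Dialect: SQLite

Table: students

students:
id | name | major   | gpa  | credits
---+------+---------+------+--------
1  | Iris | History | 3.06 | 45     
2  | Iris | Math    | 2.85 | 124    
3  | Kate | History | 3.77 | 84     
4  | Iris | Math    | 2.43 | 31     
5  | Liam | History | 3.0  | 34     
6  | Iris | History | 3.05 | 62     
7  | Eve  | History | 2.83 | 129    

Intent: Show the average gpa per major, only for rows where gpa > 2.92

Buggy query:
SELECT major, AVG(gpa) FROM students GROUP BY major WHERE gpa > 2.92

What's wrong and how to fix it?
Bug: Row-level WHERE must come before GROUP BY in the clause order

Fix: Place WHERE between FROM and GROUP BY

Corrected query:
SELECT major, AVG(gpa) FROM students WHERE gpa > 2.92 GROUP BY major

Result:
major   | AVG(gpa)
--------+---------
History | 3.22    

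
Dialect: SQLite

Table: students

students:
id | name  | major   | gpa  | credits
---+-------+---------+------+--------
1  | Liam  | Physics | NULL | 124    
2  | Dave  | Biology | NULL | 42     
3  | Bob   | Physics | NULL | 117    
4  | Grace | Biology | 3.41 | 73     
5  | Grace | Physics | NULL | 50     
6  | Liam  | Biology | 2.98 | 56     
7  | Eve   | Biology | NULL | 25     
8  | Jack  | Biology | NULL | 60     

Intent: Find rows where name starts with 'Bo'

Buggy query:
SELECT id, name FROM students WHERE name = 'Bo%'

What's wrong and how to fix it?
Bug: Wildcards only work with LIKE; '=' treats '%' as a literal character

Fix: Use LIKE for wildcard pattern matching

Corrected query:
SELECT id, name FROM students WHERE name LIKE 'Bo%'

Result:
id | name
---+-----
3  | Bob 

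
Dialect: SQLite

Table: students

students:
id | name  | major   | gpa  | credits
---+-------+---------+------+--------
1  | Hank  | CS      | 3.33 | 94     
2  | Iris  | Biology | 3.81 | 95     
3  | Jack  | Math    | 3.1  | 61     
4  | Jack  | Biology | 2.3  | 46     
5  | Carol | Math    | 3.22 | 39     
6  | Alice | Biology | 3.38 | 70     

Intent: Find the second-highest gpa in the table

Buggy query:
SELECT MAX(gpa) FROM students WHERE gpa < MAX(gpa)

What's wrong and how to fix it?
Bug: The inner MAX is an aggregate inside WHERE, which is not allowed

Fix: Put the inner MAX in a scalar subquery

Corrected query:
SELECT MAX(gpa) FROM students WHERE gpa < (SELECT MAX(gpa) FROM students)

Result:
MAX(gpa)
--------
3.38    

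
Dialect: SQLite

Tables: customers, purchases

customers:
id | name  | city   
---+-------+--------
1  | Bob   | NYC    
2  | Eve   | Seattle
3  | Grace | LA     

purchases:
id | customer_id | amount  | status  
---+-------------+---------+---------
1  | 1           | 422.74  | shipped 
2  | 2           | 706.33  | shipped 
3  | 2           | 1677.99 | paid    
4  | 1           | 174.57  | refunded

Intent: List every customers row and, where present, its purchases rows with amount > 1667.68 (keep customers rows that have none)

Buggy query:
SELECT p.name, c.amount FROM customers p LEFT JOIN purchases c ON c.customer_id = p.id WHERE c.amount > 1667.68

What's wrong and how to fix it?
Bug: Filtering c.amount in WHERE discards the NULL rows produced by LEFT JOIN, turning it into an inner join

Fix: Move the right-table condition into the ON clause so unmatched parents are kept

Corrected query:
SELECT p.name, c.amount FROM customers p LEFT JOIN purchases c ON c.customer_id = p.id AND c.amount > 1667.68

Result:
name  | amount 
------+--------
Bob   | NULL   
Eve   | 1677.99
Grace | NULL   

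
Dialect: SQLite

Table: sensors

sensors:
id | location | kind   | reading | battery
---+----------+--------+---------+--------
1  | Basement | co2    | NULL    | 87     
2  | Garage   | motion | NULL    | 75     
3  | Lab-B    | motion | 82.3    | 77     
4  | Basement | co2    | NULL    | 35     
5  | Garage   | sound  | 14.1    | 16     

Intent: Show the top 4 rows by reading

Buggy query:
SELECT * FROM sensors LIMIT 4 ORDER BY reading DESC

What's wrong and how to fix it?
Bug: ORDER BY cannot follow LIMIT; LIMIT is the final clause

Fix: Swap the clauses: ORDER BY first, then LIMIT

Corrected query:
SELECT * FROM sensors ORDER BY reading DESC LIMIT 4

Result:
id | location | kind   | reading | battery
---+----------+--------+---------+--------
3  | Lab-B    | motion | 82.3    | 77     
5  | Garage   | sound  | 14.1    | 16     
1  | Basement | co2    | NULL    | 87     
2  | Garage   | motion | NULL    | 75     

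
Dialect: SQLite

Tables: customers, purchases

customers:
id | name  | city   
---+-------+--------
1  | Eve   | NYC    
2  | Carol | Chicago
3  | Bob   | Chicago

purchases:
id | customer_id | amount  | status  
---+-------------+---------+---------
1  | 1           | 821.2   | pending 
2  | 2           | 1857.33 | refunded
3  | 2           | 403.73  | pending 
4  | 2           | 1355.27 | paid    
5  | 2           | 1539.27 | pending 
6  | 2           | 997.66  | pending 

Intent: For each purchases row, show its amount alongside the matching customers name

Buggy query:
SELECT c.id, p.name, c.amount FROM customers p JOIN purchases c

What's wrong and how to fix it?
Bug: JOIN with no ON clause produces a cartesian product; every purchases row pairs with every customers row

Fix: Add ON c.customer_id = p.id to the JOIN

Corrected query:
SELECT c.id, p.name, c.amount FROM customers p JOIN purchases c ON c.customer_id = p.id

Result:
id | name  | amount 
---+-------+--------
1  | Eve   | 821.2  
2  | Carol | 1857.33
3  | Carol | 403.73 
4  | Carol | 1355.27
5  | Carol | 1539.27
6  | Carol | 997.66 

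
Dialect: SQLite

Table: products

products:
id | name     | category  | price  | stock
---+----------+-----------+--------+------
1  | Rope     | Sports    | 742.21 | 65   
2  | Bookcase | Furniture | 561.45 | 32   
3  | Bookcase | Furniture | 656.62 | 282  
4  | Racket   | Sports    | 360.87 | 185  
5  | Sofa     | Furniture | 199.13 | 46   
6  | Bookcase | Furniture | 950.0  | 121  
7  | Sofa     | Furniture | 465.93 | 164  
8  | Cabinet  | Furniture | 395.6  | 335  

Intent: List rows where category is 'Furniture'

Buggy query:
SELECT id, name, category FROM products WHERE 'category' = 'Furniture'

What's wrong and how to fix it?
Bug: 'category' in single quotes is a string literal, not the column; the comparison is literal-vs-literal and never true

Fix: Remove the quotes around the column name (or use double quotes for an identifier)

Corrected query:
SELECT id, name, category FROM products WHERE category = 'Furniture'

Result:
id | name     | category 
---+----------+----------
2  | Bookcase | Furniture
3  | Bookcase | Furniture
5  | Sofa     | Furniture
6  | Bookcase | Furniture
7  | Sofa     | Furniture
8  | Cabinet  | Furniture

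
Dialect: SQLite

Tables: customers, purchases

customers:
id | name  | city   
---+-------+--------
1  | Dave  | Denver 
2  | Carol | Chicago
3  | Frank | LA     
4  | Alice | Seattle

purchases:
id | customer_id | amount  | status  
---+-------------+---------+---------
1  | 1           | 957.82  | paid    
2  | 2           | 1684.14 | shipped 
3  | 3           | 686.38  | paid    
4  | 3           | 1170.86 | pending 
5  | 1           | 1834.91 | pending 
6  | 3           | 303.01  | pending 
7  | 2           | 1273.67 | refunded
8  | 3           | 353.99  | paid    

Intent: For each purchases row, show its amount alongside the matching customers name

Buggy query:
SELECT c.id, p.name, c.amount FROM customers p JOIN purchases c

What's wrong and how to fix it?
Bug: JOIN with no ON clause produces a cartesian product; every purchases row pairs with every customers row

Fix: Add ON c.customer_id = p.id to the JOIN

Corrected query:
SELECT c.id, p.name, c.amount FROM customers p JOIN purchases c ON c.customer_id = p.id

Result:
id | name  | amount 
---+-------+--------
1  | Dave  | 957.82 
2  | Carol | 1684.14
3  | Frank | 686.38 
4  | Frank | 1170.86
5  | Dave  | 1834.91
6  | Frank | 303.01 
7  | Carol | 1273.67
8  | Frank | 353.99 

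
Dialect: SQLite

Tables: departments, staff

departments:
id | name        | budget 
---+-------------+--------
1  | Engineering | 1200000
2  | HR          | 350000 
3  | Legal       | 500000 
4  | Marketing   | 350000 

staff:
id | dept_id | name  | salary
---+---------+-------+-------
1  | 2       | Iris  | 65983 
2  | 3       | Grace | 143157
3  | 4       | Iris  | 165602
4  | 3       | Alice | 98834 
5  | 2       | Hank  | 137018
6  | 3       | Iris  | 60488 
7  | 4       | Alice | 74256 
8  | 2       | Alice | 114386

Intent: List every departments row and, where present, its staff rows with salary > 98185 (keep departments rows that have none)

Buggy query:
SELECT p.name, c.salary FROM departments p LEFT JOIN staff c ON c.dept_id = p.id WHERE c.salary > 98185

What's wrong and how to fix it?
Bug: Filtering c.salary in WHERE discards the NULL rows produced by LEFT JOIN, turning it into an inner join

Fix: Move the right-table condition into the ON clause so unmatched parents are kept

Corrected query:
SELECT p.name, c.salary FROM departments p LEFT JOIN staff c ON c.dept_id = p.id AND c.salary > 98185

Result:
name        | salary
------------+-------
Engineering | NULL  
HR          | 114386
HR          | 137018
Legal       | 98834 
Legal       | 143157
Marketing   | 165602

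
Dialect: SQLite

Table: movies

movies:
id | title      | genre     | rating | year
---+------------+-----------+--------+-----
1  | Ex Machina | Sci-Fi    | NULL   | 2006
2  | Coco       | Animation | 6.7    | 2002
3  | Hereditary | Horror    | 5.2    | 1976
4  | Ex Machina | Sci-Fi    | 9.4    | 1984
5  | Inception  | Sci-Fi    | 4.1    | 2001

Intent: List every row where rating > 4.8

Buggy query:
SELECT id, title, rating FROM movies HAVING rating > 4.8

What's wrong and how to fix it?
Bug: HAVING filters the output of aggregation, but this query has no GROUP BY and no aggregate functions, so SQLite rejects it (HAVING clause on a non-aggregate query); the condition here is per row

Fix: Replace HAVING with WHERE since the condition applies to individual rows

Corrected query:
SELECT id, title, rating FROM movies WHERE rating > 4.8

Result:
id | title      | rating
---+------------+-------
2  | Coco       | 6.7   
3  | Hereditary | 5.2   
4  | Ex Machina | 9.4   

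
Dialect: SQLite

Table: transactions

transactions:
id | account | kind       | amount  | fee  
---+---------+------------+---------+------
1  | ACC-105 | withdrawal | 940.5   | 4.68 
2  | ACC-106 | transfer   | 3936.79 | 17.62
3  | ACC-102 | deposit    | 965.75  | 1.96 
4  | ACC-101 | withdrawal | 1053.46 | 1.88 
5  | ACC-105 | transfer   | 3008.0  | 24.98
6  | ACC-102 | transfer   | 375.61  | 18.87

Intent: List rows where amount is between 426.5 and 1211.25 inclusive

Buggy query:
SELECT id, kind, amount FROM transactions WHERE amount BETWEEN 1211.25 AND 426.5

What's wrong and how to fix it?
Bug: The bounds are reversed; BETWEEN a AND b requires a <= b to match anything

Fix: Write BETWEEN 426.5 AND 1211.25

Corrected query:
SELECT id, kind, amount FROM transactions WHERE amount BETWEEN 426.5 AND 1211.25

Result:
id | kind       | amount 
---+------------+--------
1  | withdrawal | 940.5  
3  | deposit    | 965.75 
4  | withdrawal | 1053.46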